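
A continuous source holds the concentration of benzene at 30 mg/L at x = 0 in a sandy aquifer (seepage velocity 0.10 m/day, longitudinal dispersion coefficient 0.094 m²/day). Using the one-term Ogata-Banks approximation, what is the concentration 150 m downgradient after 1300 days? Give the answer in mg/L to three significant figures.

3.01 mg/L

For a continuous step input, C/C₀ ≈ ½·erfc((x−vt)/(2√(Dt))).
vt = 0.10 × 1300 = 130 m and 2√(Dt) = 2√(0.094 × 1300) = 22.11 m.
Argument (x−vt)/(2√(Dt)) = (150 − 130)/22.11 = 0.9046; ½·erfc(0.9046) = 0.1004.
C = 30 × 0.1004 = 3.01 mg/L.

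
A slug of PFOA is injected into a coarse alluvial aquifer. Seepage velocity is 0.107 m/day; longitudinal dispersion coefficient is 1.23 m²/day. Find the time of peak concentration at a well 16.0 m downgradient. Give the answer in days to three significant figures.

76.7 days

For the 1D instantaneous-source solution, setting ∂C/∂t = 0 at fixed x gives v²t² + 2Dt − x² = 0, so t = (√(D² + v²x²) − D)/v².
√(D² + v²x²) = √(1.23² + 0.107² × 16.0²) = 2.108; v² = 0.011449.
t = (2.108 − 1.23)/0.011449 = 76.7 days (vs. the pure-advection estimate x/v = 150 d).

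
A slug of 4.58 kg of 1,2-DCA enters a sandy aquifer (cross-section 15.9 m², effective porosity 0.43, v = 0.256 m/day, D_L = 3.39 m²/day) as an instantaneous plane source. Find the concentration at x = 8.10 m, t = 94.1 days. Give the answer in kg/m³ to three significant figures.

For an instantaneous plane source, C(x,t) = M/(n_e·A·√(4πDt)) · exp(−(x−vt)²/(4Dt)), with n_e·A the pore (flow) area.
Plume center vt = 0.256 × 94.1 = 24.0896 m, so the well at 8.10 m is 15.9896 m upgradient of the peak.
√(4πDt) = 63.31 m, giving peak height M/(n_e·A·√(4πDt)) = 4.58/(0.43 × 15.9 × 63.31) = 0.01058 kg/m³.
(x−vt)²/(4Dt) = (-15.9896)²/(4 × 3.39 × 94.1) = 0.2004; exp(−0.2004) = 0.8184.
C = 0.01058 × 0.8184 = 0.00866 kg/m³.

0.00866 kg/m³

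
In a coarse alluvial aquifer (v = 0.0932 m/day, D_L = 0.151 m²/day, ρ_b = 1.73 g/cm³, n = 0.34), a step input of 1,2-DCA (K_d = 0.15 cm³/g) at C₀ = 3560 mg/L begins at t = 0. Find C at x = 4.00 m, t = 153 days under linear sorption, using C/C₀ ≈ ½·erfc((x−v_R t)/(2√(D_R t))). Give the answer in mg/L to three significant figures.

Retardation factor R = 1 + ρ_b·K_d/n = 1 + 1.73 × 0.15/0.34 = 1.763.
Sorption retards both mechanisms: v_R = v/R = 0.05286 m/day, D_R = D/R = 0.08565 m²/day.
v_R·t = 0.05286 × 153 = 8.08758 m; 2√(D_R t) = 7.240 m; argument = (4.00 − 8.08758)/7.240 = -0.5646.
C = C₀ × ½·erfc(-0.5646) = 3560 × 0.7877 = 2800 mg/L.

2800 mg/L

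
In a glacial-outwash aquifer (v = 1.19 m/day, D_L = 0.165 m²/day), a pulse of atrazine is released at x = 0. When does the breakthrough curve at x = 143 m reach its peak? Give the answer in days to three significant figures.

120 days

For the 1D instantaneous-source solution, setting ∂C/∂t = 0 at fixed x gives v²t² + 2Dt − x² = 0, so t = (√(D² + v²x²) − D)/v².
√(D² + v²x²) = √(0.165² + 1.19² × 143²) = 170.2; v² = 1.4161.
t = (170.2 − 0.165)/1.4161 = 120 days (vs. the pure-advection estimate x/v = 120 d).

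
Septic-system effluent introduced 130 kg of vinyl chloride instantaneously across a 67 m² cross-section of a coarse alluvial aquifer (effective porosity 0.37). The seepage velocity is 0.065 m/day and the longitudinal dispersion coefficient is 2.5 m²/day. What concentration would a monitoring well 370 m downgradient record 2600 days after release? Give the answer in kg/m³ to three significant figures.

0.00388 kg/m³

For an instantaneous plane source, C(x,t) = M/(n_e·A·√(4πDt)) · exp(−(x−vt)²/(4Dt)), with n_e·A the pore (flow) area.
Plume center vt = 0.065 × 2600 = 169 m, so the well at 370 m is 201 m downgradient of the peak.
√(4πDt) = 285.8 m, giving peak height M/(n_e·A·√(4πDt)) = 130/(0.37 × 67 × 285.8) = 0.01835 kg/m³.
(x−vt)²/(4Dt) = (201)²/(4 × 2.5 × 2600) = 1.554; exp(−1.554) = 0.2114.
C = 0.01835 × 0.2114 = 0.00388 kg/m³.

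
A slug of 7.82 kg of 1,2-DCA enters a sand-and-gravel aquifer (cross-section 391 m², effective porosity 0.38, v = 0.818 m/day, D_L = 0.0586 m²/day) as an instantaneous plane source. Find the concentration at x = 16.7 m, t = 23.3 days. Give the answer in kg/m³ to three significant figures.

0.00459 kg/m³

For an instantaneous plane source, C(x,t) = M/(n_e·A·√(4πDt)) · exp(−(x−vt)²/(4Dt)), with n_e·A the pore (flow) area.
Plume center vt = 0.818 × 23.3 = 19.0594 m, so the well at 16.7 m is 2.3594 m upgradient of the peak.
√(4πDt) = 4.142 m, giving peak height M/(n_e·A·√(4πDt)) = 7.82/(0.38 × 391 × 4.142) = 0.01271 kg/m³.
(x−vt)²/(4Dt) = (-2.3594)²/(4 × 0.0586 × 23.3) = 1.019; exp(−1.019) = 0.3610.
C = 0.01271 × 0.3610 = 0.00459 kg/m³.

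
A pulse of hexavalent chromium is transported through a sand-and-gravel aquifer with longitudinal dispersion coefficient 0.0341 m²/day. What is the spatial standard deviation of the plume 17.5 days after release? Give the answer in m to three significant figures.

Dispersive spreading gives a Gaussian with σ² = 2Dt; advection only shifts the center.
σ = √(2 × 0.0341 × 17.5) = 1.09 m.

1.09 m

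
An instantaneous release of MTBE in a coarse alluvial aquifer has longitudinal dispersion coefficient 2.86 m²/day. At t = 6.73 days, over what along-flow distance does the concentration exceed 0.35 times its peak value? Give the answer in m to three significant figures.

18.0 m

The plume is Gaussian with σ = √(2Dt) = √(2 × 2.86 × 6.73) = 6.204 m.
C/C_peak = exp(−Δx²/(2σ²)) = 0.35 ⇒ Δx = σ·√(−2 ln 0.35) = 6.204 × 1.449 = 8.990 m.
Width = 2Δx = 18.0 m.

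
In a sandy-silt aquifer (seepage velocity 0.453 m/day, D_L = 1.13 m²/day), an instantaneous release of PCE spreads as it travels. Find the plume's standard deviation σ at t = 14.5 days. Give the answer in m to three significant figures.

Dispersive spreading gives a Gaussian with σ² = 2Dt; advection only shifts the center.
σ = √(2 × 1.13 × 14.5) = 5.72 m.

5.72 m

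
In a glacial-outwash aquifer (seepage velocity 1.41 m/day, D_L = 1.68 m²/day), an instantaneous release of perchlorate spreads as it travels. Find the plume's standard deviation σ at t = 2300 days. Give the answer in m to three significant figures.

87.9 m

Dispersive spreading gives a Gaussian with σ² = 2Dt; advection only shifts the center.
σ = √(2 × 1.68 × 2300) = 87.9 m.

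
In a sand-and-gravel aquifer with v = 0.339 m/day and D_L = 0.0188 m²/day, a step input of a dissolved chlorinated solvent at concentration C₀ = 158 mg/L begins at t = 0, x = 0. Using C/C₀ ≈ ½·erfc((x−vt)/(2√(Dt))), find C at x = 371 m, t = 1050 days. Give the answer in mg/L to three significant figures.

1.31 mg/L

For a continuous step input, C/C₀ ≈ ½·erfc((x−vt)/(2√(Dt))).
vt = 0.339 × 1050 = 355.95 m and 2√(Dt) = 2√(0.0188 × 1050) = 8.886 m.
Argument (x−vt)/(2√(Dt)) = (371 − 355.95)/8.886 = 1.694; ½·erfc(1.694) = 0.008295.
C = 158 × 0.008295 = 1.31 mg/L.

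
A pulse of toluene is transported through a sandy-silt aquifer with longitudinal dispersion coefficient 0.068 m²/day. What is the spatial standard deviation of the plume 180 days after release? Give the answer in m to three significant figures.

Dispersive spreading gives a Gaussian with σ² = 2Dt; advection only shifts the center.
σ = √(2 × 0.068 × 180) = 4.95 m.

4.95 m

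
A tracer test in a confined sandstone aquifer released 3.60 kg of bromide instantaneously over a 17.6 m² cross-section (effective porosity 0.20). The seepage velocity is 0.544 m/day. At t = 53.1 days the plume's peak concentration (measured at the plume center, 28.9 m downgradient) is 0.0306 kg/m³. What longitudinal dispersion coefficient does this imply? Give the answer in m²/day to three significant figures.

1.67 m²/day

At the plume center C_max = M/(n_e·A·√(4πDt)), so D = M²/(4πt·(n_e·A·C_max)²).
n_e·A·C_max = 0.20 × 17.6 × 0.0306 = 0.1077 kg/m.
D = 3.60²/(4π × 53.1 × 0.1077²) = 1.67 m²/day.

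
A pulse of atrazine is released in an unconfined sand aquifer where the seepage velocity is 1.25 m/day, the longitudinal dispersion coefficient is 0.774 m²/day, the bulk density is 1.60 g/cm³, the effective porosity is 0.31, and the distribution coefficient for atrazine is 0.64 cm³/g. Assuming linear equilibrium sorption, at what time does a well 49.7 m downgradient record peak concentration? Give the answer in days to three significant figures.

Retardation factor R = 1 + ρ_b·K_d/n = 1 + 1.60 × 0.64/0.31 = 4.303.
Sorption retards both mechanisms: v_R = v/R = 0.2905 m/day, D_R = D/R = 0.1799 m²/day.
Peak time from v_R²t² + 2D_R t − x² = 0: t = (√(D_R² + v_R²x²) − D_R)/v_R².
√(D_R² + v_R²x²) = √(0.1799² + 0.2905² × 49.7²) = 14.44; v_R² = 0.08439.
t = (14.44 − 0.1799)/0.08439 = 169 days.

169 days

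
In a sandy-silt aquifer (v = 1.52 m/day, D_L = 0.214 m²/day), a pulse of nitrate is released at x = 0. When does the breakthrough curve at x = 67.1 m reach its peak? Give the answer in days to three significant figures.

For the 1D instantaneous-source solution, setting ∂C/∂t = 0 at fixed x gives v²t² + 2Dt − x² = 0, so t = (√(D² + v²x²) − D)/v².
√(D² + v²x²) = √(0.214² + 1.52² × 67.1²) = 102.0; v² = 2.3104.
t = (102.0 − 0.214)/2.3104 = 44.1 days (vs. the pure-advection estimate x/v = 44.1 d).

44.1 days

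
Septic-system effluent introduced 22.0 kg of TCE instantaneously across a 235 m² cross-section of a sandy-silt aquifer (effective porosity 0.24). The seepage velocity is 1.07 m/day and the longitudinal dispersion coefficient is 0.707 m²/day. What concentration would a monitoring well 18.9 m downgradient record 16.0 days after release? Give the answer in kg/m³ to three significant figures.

0.0305 kg/m³

For an instantaneous plane source, C(x,t) = M/(n_e·A·√(4πDt)) · exp(−(x−vt)²/(4Dt)), with n_e·A the pore (flow) area.
Plume center vt = 1.07 × 16.0 = 17.12 m, so the well at 18.9 m is 1.78 m downgradient of the peak.
√(4πDt) = 11.92 m, giving peak height M/(n_e·A·√(4πDt)) = 22.0/(0.24 × 235 × 11.92) = 0.03272 kg/m³.
(x−vt)²/(4Dt) = (1.78)²/(4 × 0.707 × 16.0) = 0.07002; exp(−0.07002) = 0.9324.
C = 0.03272 × 0.9324 = 0.0305 kg/m³.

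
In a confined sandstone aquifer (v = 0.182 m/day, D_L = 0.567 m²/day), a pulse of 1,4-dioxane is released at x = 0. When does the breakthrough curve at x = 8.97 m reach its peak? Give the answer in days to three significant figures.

35.1 days

For the 1D instantaneous-source solution, setting ∂C/∂t = 0 at fixed x gives v²t² + 2Dt − x² = 0, so t = (√(D² + v²x²) − D)/v².
√(D² + v²x²) = √(0.567² + 0.182² × 8.97²) = 1.728; v² = 0.033124.
t = (1.728 − 0.567)/0.033124 = 35.1 days (vs. the pure-advection estimate x/v = 49.3 d).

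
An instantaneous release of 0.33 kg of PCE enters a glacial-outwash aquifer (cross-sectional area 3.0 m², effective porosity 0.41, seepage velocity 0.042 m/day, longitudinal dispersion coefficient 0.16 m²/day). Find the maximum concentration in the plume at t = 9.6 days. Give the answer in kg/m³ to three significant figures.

The peak of an instantaneous 1D plume sits at x = vt; there the Gaussian factor is 1 and C_max = M/(n_e·A·√(4πDt)), where n_e·A is the pore area the mass is dissolved in.
√(4πDt) = √(4π × 0.16 × 9.6) = 4.393 m, so C_max = 0.33/(0.41 × 3.0 × 4.393) = 0.0611 kg/m³.

0.0611 kg/m³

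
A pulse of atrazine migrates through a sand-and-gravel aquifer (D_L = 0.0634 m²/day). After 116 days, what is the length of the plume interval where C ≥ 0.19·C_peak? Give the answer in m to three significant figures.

The plume is Gaussian with σ = √(2Dt) = √(2 × 0.0634 × 116) = 3.835 m.
C/C_peak = exp(−Δx²/(2σ²)) = 0.19 ⇒ Δx = σ·√(−2 ln 0.19) = 3.835 × 1.822 = 6.987 m.
Width = 2Δx = 14.0 m.

14.0 m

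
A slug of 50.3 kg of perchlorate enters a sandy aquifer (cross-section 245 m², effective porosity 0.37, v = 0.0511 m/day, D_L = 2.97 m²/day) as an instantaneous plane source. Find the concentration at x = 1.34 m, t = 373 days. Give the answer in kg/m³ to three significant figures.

For an instantaneous plane source, C(x,t) = M/(n_e·A·√(4πDt)) · exp(−(x−vt)²/(4Dt)), with n_e·A the pore (flow) area.
Plume center vt = 0.0511 × 373 = 19.0603 m, so the well at 1.34 m is 17.7203 m upgradient of the peak.
√(4πDt) = 118.0 m, giving peak height M/(n_e·A·√(4πDt)) = 50.3/(0.37 × 245 × 118.0) = 0.004702 kg/m³.
(x−vt)²/(4Dt) = (-17.7203)²/(4 × 2.97 × 373) = 0.07086; exp(−0.07086) = 0.9316.
C = 0.004702 × 0.9316 = 0.00438 kg/m³.

0.00438 kg/m³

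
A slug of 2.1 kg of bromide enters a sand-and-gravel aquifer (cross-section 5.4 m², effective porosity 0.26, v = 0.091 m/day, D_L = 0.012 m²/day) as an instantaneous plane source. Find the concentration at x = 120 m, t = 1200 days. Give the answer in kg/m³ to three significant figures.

0.0147 kg/m³

For an instantaneous plane source, C(x,t) = M/(n_e·A·√(4πDt)) · exp(−(x−vt)²/(4Dt)), with n_e·A the pore (flow) area.
Plume center vt = 0.091 × 1200 = 109.2 m, so the well at 120 m is 10.8 m downgradient of the peak.
√(4πDt) = 13.45 m, giving peak height M/(n_e·A·√(4πDt)) = 2.1/(0.26 × 5.4 × 13.45) = 0.1112 kg/m³.
(x−vt)²/(4Dt) = (10.8)²/(4 × 0.012 × 1200) = 2.025; exp(−2.025) = 0.1320.
C = 0.1112 × 0.1320 = 0.0147 kg/m³.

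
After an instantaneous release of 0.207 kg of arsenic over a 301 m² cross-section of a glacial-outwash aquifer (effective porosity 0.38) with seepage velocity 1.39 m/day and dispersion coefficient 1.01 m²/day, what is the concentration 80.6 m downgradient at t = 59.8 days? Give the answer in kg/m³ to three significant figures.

For an instantaneous plane source, C(x,t) = M/(n_e·A·√(4πDt)) · exp(−(x−vt)²/(4Dt)), with n_e·A the pore (flow) area.
Plume center vt = 1.39 × 59.8 = 83.122 m, so the well at 80.6 m is 2.522 m upgradient of the peak.
√(4πDt) = 27.55 m, giving peak height M/(n_e·A·√(4πDt)) = 0.207/(0.38 × 301 × 27.55) = 6.569e-05 kg/m³.
(x−vt)²/(4Dt) = (-2.522)²/(4 × 1.01 × 59.8) = 0.02633; exp(−0.02633) = 0.9740.
C = 6.569e-05 × 0.9740 = 6.40e-05 kg/m³.

6.40e-05 kg/m³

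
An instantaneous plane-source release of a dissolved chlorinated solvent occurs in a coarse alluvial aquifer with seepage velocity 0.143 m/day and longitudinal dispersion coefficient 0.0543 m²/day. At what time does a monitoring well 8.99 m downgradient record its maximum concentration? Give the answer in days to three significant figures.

60.3 days

For the 1D instantaneous-source solution, setting ∂C/∂t = 0 at fixed x gives v²t² + 2Dt − x² = 0, so t = (√(D² + v²x²) − D)/v².
√(D² + v²x²) = √(0.0543² + 0.143² × 8.99²) = 1.287; v² = 0.020449.
t = (1.287 − 0.0543)/0.020449 = 60.3 days (vs. the pure-advection estimate x/v = 62.9 d).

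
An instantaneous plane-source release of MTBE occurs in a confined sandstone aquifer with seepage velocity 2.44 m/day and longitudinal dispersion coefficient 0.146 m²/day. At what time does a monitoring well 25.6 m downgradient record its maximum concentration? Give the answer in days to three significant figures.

10.5 days

For the 1D instantaneous-source solution, setting ∂C/∂t = 0 at fixed x gives v²t² + 2Dt − x² = 0, so t = (√(D² + v²x²) − D)/v².
√(D² + v²x²) = √(0.146² + 2.44² × 25.6²) = 62.46; v² = 5.9536.
t = (62.46 − 0.146)/5.9536 = 10.5 days (vs. the pure-advection estimate x/v = 10.5 d).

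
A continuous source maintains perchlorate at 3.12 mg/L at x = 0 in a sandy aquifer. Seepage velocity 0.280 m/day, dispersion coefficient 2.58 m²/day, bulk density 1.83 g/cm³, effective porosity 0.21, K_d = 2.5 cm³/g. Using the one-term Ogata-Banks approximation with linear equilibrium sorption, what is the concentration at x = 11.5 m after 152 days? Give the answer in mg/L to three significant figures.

Retardation factor R = 1 + ρ_b·K_d/n = 1 + 1.83 × 2.5/0.21 = 22.79.
Sorption retards both mechanisms: v_R = v/R = 0.01229 m/day, D_R = D/R = 0.1132 m²/day.
v_R·t = 0.01229 × 152 = 1.86808 m; 2√(D_R t) = 8.296 m; argument = (11.5 − 1.86808)/8.296 = 1.161.
C = C₀ × ½·erfc(1.161) = 3.12 × 0.05031 = 0.157 mg/L.

0.157 mg/L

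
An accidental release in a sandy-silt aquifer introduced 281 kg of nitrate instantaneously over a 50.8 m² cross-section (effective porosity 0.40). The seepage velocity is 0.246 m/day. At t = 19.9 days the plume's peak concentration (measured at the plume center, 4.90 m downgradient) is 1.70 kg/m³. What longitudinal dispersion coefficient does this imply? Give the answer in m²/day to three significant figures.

0.265 m²/day

At the plume center C_max = M/(n_e·A·√(4πDt)), so D = M²/(4πt·(n_e·A·C_max)²).
n_e·A·C_max = 0.40 × 50.8 × 1.70 = 34.54 kg/m.
D = 281²/(4π × 19.9 × 34.54²) = 0.265 m²/day.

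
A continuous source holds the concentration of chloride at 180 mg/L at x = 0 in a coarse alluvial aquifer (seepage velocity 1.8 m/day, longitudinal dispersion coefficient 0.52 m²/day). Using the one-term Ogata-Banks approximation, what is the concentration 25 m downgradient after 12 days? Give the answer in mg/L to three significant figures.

For a continuous step input, C/C₀ ≈ ½·erfc((x−vt)/(2√(Dt))).
vt = 1.8 × 12 = 21.6 m and 2√(Dt) = 2√(0.52 × 12) = 4.996 m.
Argument (x−vt)/(2√(Dt)) = (25 − 21.6)/4.996 = 0.6805; ½·erfc(0.6805) = 0.1679.
C = 180 × 0.1679 = 30.2 mg/L.

30.2 mg/L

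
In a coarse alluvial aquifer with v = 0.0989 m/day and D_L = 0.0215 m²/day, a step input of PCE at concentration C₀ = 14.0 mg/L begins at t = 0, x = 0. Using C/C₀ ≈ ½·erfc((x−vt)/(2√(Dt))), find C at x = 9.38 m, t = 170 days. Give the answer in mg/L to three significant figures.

For a continuous step input, C/C₀ ≈ ½·erfc((x−vt)/(2√(Dt))).
vt = 0.0989 × 170 = 16.813 m and 2√(Dt) = 2√(0.0215 × 170) = 3.824 m.
Argument (x−vt)/(2√(Dt)) = (9.38 − 16.813)/3.824 = -1.944; ½·erfc(-1.944) = 0.9970.
C = 14.0 × 0.9970 = 14.0 mg/L.

14.0 mg/L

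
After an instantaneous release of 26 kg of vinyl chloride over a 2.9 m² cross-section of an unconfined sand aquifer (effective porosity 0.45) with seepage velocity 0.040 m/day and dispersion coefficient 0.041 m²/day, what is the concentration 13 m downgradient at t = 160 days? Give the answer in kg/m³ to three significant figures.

For an instantaneous plane source, C(x,t) = M/(n_e·A·√(4πDt)) · exp(−(x−vt)²/(4Dt)), with n_e·A the pore (flow) area.
Plume center vt = 0.040 × 160 = 6.4 m, so the well at 13 m is 6.6 m downgradient of the peak.
√(4πDt) = 9.079 m, giving peak height M/(n_e·A·√(4πDt)) = 26/(0.45 × 2.9 × 9.079) = 2.194 kg/m³.
(x−vt)²/(4Dt) = (6.6)²/(4 × 0.041 × 160) = 1.660; exp(−1.660) = 0.1901.
C = 2.194 × 0.1901 = 0.417 kg/m³.

0.417 kg/m³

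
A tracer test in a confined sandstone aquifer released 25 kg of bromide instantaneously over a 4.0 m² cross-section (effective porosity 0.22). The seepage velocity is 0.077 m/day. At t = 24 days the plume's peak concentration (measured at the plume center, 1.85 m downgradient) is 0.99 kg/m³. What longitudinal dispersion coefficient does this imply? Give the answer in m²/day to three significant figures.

At the plume center C_max = M/(n_e·A·√(4πDt)), so D = M²/(4πt·(n_e·A·C_max)²).
n_e·A·C_max = 0.22 × 4.0 × 0.99 = 0.8712 kg/m.
D = 25²/(4π × 24 × 0.8712²) = 2.73 m²/day.

2.73 m²/day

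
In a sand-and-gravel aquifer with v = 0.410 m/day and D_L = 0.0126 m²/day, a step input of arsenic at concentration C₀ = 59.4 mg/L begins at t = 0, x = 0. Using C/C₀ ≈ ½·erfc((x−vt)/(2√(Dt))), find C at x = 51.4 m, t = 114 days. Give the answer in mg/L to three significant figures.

0.177 mg/L

For a continuous step input, C/C₀ ≈ ½·erfc((x−vt)/(2√(Dt))).
vt = 0.410 × 114 = 46.74 m and 2√(Dt) = 2√(0.0126 × 114) = 2.397 m.
Argument (x−vt)/(2√(Dt)) = (51.4 − 46.74)/2.397 = 1.944; ½·erfc(1.944) = 0.002987.
C = 59.4 × 0.002987 = 0.177 mg/L.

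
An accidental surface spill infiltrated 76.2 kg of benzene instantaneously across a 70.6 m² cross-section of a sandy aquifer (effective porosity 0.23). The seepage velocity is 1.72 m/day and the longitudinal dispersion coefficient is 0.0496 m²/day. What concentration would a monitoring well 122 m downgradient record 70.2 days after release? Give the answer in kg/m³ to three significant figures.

For an instantaneous plane source, C(x,t) = M/(n_e·A·√(4πDt)) · exp(−(x−vt)²/(4Dt)), with n_e·A the pore (flow) area.
Plume center vt = 1.72 × 70.2 = 120.744 m, so the well at 122 m is 1.256 m downgradient of the peak.
√(4πDt) = 6.615 m, giving peak height M/(n_e·A·√(4πDt)) = 76.2/(0.23 × 70.6 × 6.615) = 0.7094 kg/m³.
(x−vt)²/(4Dt) = (1.256)²/(4 × 0.0496 × 70.2) = 0.1133; exp(−0.1133) = 0.8929.
C = 0.7094 × 0.8929 = 0.633 kg/m³.

0.633 kg/m³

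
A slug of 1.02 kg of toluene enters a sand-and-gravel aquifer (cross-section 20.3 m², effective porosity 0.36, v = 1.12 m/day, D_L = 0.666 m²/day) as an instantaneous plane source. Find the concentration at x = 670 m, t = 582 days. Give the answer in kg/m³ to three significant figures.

0.00162 kg/m³

For an instantaneous plane source, C(x,t) = M/(n_e·A·√(4πDt)) · exp(−(x−vt)²/(4Dt)), with n_e·A the pore (flow) area.
Plume center vt = 1.12 × 582 = 651.84 m, so the well at 670 m is 18.16 m downgradient of the peak.
√(4πDt) = 69.79 m, giving peak height M/(n_e·A·√(4πDt)) = 1.02/(0.36 × 20.3 × 69.79) = 0.002000 kg/m³.
(x−vt)²/(4Dt) = (18.16)²/(4 × 0.666 × 582) = 0.2127; exp(−0.2127) = 0.8084.
C = 0.002000 × 0.8084 = 0.00162 kg/m³.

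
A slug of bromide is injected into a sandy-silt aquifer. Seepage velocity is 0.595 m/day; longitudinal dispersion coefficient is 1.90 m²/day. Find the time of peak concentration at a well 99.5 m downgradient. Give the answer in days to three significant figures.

162 days

For the 1D instantaneous-source solution, setting ∂C/∂t = 0 at fixed x gives v²t² + 2Dt − x² = 0, so t = (√(D² + v²x²) − D)/v².
√(D² + v²x²) = √(1.90² + 0.595² × 99.5²) = 59.23; v² = 0.354025.
t = (59.23 − 1.90)/0.354025 = 162 days (vs. the pure-advection estimate x/v = 167 d).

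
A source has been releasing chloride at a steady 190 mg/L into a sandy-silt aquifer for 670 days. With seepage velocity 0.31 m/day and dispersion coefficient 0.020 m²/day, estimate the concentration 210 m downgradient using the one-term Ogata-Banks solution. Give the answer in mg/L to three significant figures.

62.4 mg/L

For a continuous step input, C/C₀ ≈ ½·erfc((x−vt)/(2√(Dt))).
vt = 0.31 × 670 = 207.7 m and 2√(Dt) = 2√(0.020 × 670) = 7.321 m.
Argument (x−vt)/(2√(Dt)) = (210 − 207.7)/7.321 = 0.3142; ½·erfc(0.3142) = 0.3284.
C = 190 × 0.3284 = 62.4 mg/L.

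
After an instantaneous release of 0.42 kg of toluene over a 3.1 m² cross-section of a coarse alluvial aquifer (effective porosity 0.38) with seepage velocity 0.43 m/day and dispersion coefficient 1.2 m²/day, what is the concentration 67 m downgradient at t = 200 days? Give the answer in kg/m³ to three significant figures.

0.00446 kg/m³

For an instantaneous plane source, C(x,t) = M/(n_e·A·√(4πDt)) · exp(−(x−vt)²/(4Dt)), with n_e·A the pore (flow) area.
Plume center vt = 0.43 × 200 = 86 m, so the well at 67 m is 19 m upgradient of the peak.
√(4πDt) = 54.92 m, giving peak height M/(n_e·A·√(4πDt)) = 0.42/(0.38 × 3.1 × 54.92) = 0.006492 kg/m³.
(x−vt)²/(4Dt) = (-19)²/(4 × 1.2 × 200) = 0.3760; exp(−0.3760) = 0.6866.
C = 0.006492 × 0.6866 = 0.00446 kg/m³.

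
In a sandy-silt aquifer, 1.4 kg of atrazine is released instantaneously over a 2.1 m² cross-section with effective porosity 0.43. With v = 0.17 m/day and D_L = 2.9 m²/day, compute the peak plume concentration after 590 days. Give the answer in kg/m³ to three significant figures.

0.0106 kg/m³

The peak of an instantaneous 1D plume sits at x = vt; there the Gaussian factor is 1 and C_max = M/(n_e·A·√(4πDt)), where n_e·A is the pore area the mass is dissolved in.
√(4πDt) = √(4π × 2.9 × 590) = 146.6 m, so C_max = 1.4/(0.43 × 2.1 × 146.6) = 0.0106 kg/m³.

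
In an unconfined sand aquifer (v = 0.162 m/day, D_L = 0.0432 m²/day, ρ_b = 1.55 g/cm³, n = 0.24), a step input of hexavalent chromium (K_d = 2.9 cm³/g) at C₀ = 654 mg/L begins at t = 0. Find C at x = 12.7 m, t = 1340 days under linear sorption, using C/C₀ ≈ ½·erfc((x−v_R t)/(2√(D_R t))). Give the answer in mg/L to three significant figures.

158 mg/L

Retardation factor R = 1 + ρ_b·K_d/n = 1 + 1.55 × 2.9/0.24 = 19.73.
Sorption retards both mechanisms: v_R = v/R = 0.008211 m/day, D_R = D/R = 0.002190 m²/day.
v_R·t = 0.008211 × 1340 = 11.00274 m; 2√(D_R t) = 3.426 m; argument = (12.7 − 11.00274)/3.426 = 0.4954.
C = C₀ × ½·erfc(0.4954) = 654 × 0.2418 = 158 mg/L.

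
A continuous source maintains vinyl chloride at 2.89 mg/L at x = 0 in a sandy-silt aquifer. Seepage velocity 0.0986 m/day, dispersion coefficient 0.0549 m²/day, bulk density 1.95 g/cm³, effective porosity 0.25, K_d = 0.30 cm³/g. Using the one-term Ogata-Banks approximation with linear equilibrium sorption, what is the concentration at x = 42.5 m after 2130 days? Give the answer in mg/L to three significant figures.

2.87 mg/L

Retardation factor R = 1 + ρ_b·K_d/n = 1 + 1.95 × 0.30/0.25 = 3.340.
Sorption retards both mechanisms: v_R = v/R = 0.02952 m/day, D_R = D/R = 0.01644 m²/day.
v_R·t = 0.02952 × 2130 = 62.8776 m; 2√(D_R t) = 11.84 m; argument = (42.5 − 62.8776)/11.84 = -1.721.
C = C₀ × ½·erfc(-1.721) = 2.89 × 0.9925 = 2.87 mg/L.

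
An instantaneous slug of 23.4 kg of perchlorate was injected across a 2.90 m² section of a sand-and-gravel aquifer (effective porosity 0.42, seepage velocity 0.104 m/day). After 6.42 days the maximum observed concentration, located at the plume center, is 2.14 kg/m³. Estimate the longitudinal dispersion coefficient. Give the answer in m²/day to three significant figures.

0.999 m²/day

At the plume center C_max = M/(n_e·A·√(4πDt)), so D = M²/(4πt·(n_e·A·C_max)²).
n_e·A·C_max = 0.42 × 2.90 × 2.14 = 2.607 kg/m.
D = 23.4²/(4π × 6.42 × 2.607²) = 0.999 m²/day.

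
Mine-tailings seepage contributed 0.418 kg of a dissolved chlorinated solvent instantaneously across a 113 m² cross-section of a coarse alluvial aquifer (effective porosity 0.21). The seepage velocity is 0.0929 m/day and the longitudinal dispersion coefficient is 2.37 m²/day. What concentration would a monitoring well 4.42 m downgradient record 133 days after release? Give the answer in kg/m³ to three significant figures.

For an instantaneous plane source, C(x,t) = M/(n_e·A·√(4πDt)) · exp(−(x−vt)²/(4Dt)), with n_e·A the pore (flow) area.
Plume center vt = 0.0929 × 133 = 12.3557 m, so the well at 4.42 m is 7.9357 m upgradient of the peak.
√(4πDt) = 62.94 m, giving peak height M/(n_e·A·√(4πDt)) = 0.418/(0.21 × 113 × 62.94) = 0.0002799 kg/m³.
(x−vt)²/(4Dt) = (-7.9357)²/(4 × 2.37 × 133) = 0.04995; exp(−0.04995) = 0.9513.
C = 0.0002799 × 0.9513 = 0.000266 kg/m³.

0.000266 kg/m³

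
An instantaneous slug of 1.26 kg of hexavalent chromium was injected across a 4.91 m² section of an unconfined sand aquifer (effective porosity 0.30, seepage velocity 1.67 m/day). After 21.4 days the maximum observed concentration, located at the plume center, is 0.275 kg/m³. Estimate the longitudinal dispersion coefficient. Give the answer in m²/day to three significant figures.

At the plume center C_max = M/(n_e·A·√(4πDt)), so D = M²/(4πt·(n_e·A·C_max)²).
n_e·A·C_max = 0.30 × 4.91 × 0.275 = 0.4051 kg/m.
D = 1.26²/(4π × 21.4 × 0.4051²) = 0.0360 m²/day.

0.0360 m²/day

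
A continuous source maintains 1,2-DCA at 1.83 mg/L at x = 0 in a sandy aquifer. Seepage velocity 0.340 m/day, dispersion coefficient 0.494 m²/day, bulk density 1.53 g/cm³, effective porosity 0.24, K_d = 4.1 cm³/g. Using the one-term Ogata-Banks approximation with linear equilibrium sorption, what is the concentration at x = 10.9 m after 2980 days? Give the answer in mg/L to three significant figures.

Retardation factor R = 1 + ρ_b·K_d/n = 1 + 1.53 × 4.1/0.24 = 27.14.
Sorption retards both mechanisms: v_R = v/R = 0.01253 m/day, D_R = D/R = 0.01820 m²/day.
v_R·t = 0.01253 × 2980 = 37.3394 m; 2√(D_R t) = 14.73 m; argument = (10.9 − 37.3394)/14.73 = -1.795.
C = C₀ × ½·erfc(-1.795) = 1.83 × 0.9944 = 1.82 mg/L.

1.82 mg/L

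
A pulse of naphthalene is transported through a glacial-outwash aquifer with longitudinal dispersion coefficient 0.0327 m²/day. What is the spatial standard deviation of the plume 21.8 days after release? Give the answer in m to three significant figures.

Dispersive spreading gives a Gaussian with σ² = 2Dt; advection only shifts the center.
σ = √(2 × 0.0327 × 21.8) = 1.19 m.

1.19 m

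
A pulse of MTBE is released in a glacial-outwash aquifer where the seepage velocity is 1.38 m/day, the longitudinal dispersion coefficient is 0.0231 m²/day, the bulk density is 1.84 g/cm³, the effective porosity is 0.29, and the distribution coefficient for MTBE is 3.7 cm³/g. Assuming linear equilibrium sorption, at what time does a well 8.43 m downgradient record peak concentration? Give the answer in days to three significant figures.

Retardation factor R = 1 + ρ_b·K_d/n = 1 + 1.84 × 3.7/0.29 = 24.48.
Sorption retards both mechanisms: v_R = v/R = 0.05637 m/day, D_R = D/R = 0.0009436 m²/day.
Peak time from v_R²t² + 2D_R t − x² = 0: t = (√(D_R² + v_R²x²) − D_R)/v_R².
√(D_R² + v_R²x²) = √(0.0009436² + 0.05637² × 8.43²) = 0.4752; v_R² = 0.003178.
t = (0.4752 − 0.0009436)/0.003178 = 149 days.

149 days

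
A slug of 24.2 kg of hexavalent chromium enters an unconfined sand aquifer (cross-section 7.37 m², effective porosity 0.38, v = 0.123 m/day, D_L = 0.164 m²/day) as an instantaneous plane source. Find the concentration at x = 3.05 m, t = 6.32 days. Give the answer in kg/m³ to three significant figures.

For an instantaneous plane source, C(x,t) = M/(n_e·A·√(4πDt)) · exp(−(x−vt)²/(4Dt)), with n_e·A the pore (flow) area.
Plume center vt = 0.123 × 6.32 = 0.77736 m, so the well at 3.05 m is 2.27264 m downgradient of the peak.
√(4πDt) = 3.609 m, giving peak height M/(n_e·A·√(4πDt)) = 24.2/(0.38 × 7.37 × 3.609) = 2.394 kg/m³.
(x−vt)²/(4Dt) = (2.27264)²/(4 × 0.164 × 6.32) = 1.246; exp(−1.246) = 0.2877.
C = 2.394 × 0.2877 = 0.689 kg/m³.

0.689 kg/m³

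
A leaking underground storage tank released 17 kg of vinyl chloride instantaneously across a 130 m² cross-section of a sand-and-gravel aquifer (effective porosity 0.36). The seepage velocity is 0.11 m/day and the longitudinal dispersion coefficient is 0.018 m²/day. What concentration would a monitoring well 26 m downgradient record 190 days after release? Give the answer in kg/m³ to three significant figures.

For an instantaneous plane source, C(x,t) = M/(n_e·A·√(4πDt)) · exp(−(x−vt)²/(4Dt)), with n_e·A the pore (flow) area.
Plume center vt = 0.11 × 190 = 20.9 m, so the well at 26 m is 5.1 m downgradient of the peak.
√(4πDt) = 6.556 m, giving peak height M/(n_e·A·√(4πDt)) = 17/(0.36 × 130 × 6.556) = 0.05541 kg/m³.
(x−vt)²/(4Dt) = (5.1)²/(4 × 0.018 × 190) = 1.901; exp(−1.901) = 0.1494.
C = 0.05541 × 0.1494 = 0.00828 kg/m³.

0.00828 kg/m³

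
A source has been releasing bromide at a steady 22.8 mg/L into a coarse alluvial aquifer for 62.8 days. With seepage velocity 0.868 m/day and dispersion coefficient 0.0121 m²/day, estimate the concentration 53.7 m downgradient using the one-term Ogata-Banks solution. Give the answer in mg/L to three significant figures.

17.0 mg/L

For a continuous step input, C/C₀ ≈ ½·erfc((x−vt)/(2√(Dt))).
vt = 0.868 × 62.8 = 54.5104 m and 2√(Dt) = 2√(0.0121 × 62.8) = 1.743 m.
Argument (x−vt)/(2√(Dt)) = (53.7 − 54.5104)/1.743 = -0.4649; ½·erfc(-0.4649) = 0.7446.
C = 22.8 × 0.7446 = 17.0 mg/L.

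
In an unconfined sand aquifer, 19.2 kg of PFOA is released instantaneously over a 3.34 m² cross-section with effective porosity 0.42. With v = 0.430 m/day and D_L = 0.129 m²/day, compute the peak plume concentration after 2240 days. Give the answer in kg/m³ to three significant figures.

The peak of an instantaneous 1D plume sits at x = vt; there the Gaussian factor is 1 and C_max = M/(n_e·A·√(4πDt)), where n_e·A is the pore area the mass is dissolved in.
√(4πDt) = √(4π × 0.129 × 2240) = 60.26 m, so C_max = 19.2/(0.42 × 3.34 × 60.26) = 0.227 kg/m³.

0.227 kg/m³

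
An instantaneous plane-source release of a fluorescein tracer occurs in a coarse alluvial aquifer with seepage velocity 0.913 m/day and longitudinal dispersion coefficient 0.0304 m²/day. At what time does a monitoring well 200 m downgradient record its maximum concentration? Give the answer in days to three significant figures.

For the 1D instantaneous-source solution, setting ∂C/∂t = 0 at fixed x gives v²t² + 2Dt − x² = 0, so t = (√(D² + v²x²) − D)/v².
√(D² + v²x²) = √(0.0304² + 0.913² × 200²) = 182.6; v² = 0.833569.
t = (182.6 − 0.0304)/0.833569 = 219 days (vs. the pure-advection estimate x/v = 219 d).

219 days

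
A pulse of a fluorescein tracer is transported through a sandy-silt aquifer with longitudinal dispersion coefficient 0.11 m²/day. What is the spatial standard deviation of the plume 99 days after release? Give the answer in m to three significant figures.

Dispersive spreading gives a Gaussian with σ² = 2Dt; advection only shifts the center.
σ = √(2 × 0.11 × 99) = 4.67 m.

4.67 m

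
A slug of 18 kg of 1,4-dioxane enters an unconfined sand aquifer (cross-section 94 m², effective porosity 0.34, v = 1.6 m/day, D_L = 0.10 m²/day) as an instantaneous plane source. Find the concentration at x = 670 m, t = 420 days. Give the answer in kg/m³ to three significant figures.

For an instantaneous plane source, C(x,t) = M/(n_e·A·√(4πDt)) · exp(−(x−vt)²/(4Dt)), with n_e·A the pore (flow) area.
Plume center vt = 1.6 × 420 = 672 m, so the well at 670 m is 2 m upgradient of the peak.
√(4πDt) = 22.97 m, giving peak height M/(n_e·A·√(4πDt)) = 18/(0.34 × 94 × 22.97) = 0.02452 kg/m³.
(x−vt)²/(4Dt) = (-2)²/(4 × 0.10 × 420) = 0.02381; exp(−0.02381) = 0.9765.
C = 0.02452 × 0.9765 = 0.0239 kg/m³.

0.0239 kg/m³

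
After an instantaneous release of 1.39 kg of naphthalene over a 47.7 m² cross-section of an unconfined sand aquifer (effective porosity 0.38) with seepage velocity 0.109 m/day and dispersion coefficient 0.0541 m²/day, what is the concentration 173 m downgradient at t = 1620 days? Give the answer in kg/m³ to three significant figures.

For an instantaneous plane source, C(x,t) = M/(n_e·A·√(4πDt)) · exp(−(x−vt)²/(4Dt)), with n_e·A the pore (flow) area.
Plume center vt = 0.109 × 1620 = 176.58 m, so the well at 173 m is 3.58 m upgradient of the peak.
√(4πDt) = 33.19 m, giving peak height M/(n_e·A·√(4πDt)) = 1.39/(0.38 × 47.7 × 33.19) = 0.002310 kg/m³.
(x−vt)²/(4Dt) = (-3.58)²/(4 × 0.0541 × 1620) = 0.03656; exp(−0.03656) = 0.9641.
C = 0.002310 × 0.9641 = 0.00223 kg/m³.

0.00223 kg/m³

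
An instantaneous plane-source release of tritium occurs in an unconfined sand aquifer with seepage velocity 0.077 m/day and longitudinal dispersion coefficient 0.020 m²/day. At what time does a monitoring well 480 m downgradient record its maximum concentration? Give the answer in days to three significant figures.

6230 days

For the 1D instantaneous-source solution, setting ∂C/∂t = 0 at fixed x gives v²t² + 2Dt − x² = 0, so t = (√(D² + v²x²) − D)/v².
√(D² + v²x²) = √(0.020² + 0.077² × 480²) = 36.96; v² = 0.005929.
t = (36.96 − 0.020)/0.005929 = 6230 days (vs. the pure-advection estimate x/v = 6230 d).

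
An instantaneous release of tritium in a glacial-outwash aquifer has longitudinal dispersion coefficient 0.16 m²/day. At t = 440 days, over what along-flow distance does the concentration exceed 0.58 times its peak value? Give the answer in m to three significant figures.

The plume is Gaussian with σ = √(2Dt) = √(2 × 0.16 × 440) = 11.87 m.
C/C_peak = exp(−Δx²/(2σ²)) = 0.58 ⇒ Δx = σ·√(−2 ln 0.58) = 11.87 × 1.044 = 12.39 m.
Width = 2Δx = 24.8 m.

24.8 m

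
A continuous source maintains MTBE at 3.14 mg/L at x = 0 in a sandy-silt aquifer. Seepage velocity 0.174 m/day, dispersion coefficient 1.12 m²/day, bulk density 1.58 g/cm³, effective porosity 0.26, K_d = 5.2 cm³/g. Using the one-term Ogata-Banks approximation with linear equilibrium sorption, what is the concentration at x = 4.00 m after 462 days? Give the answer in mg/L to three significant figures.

1.23 mg/L

Retardation factor R = 1 + ρ_b·K_d/n = 1 + 1.58 × 5.2/0.26 = 32.60.
Sorption retards both mechanisms: v_R = v/R = 0.005337 m/day, D_R = D/R = 0.03436 m²/day.
v_R·t = 0.005337 × 462 = 2.465694 m; 2√(D_R t) = 7.969 m; argument = (4.00 − 2.465694)/7.969 = 0.1925.
C = C₀ × ½·erfc(0.1925) = 3.14 × 0.3927 = 1.23 mg/L.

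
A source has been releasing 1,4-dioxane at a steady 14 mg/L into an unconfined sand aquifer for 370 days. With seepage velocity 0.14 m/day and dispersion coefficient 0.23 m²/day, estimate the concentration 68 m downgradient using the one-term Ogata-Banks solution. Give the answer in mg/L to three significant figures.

For a continuous step input, C/C₀ ≈ ½·erfc((x−vt)/(2√(Dt))).
vt = 0.14 × 370 = 51.8 m and 2√(Dt) = 2√(0.23 × 370) = 18.45 m.
Argument (x−vt)/(2√(Dt)) = (68 − 51.8)/18.45 = 0.8780; ½·erfc(0.8780) = 0.1072.
C = 14 × 0.1072 = 1.50 mg/L.

1.50 mg/L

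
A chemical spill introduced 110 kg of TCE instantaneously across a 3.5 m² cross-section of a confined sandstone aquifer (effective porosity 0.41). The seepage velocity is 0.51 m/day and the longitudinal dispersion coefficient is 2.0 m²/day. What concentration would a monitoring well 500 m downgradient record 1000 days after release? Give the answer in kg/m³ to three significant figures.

For an instantaneous plane source, C(x,t) = M/(n_e·A·√(4πDt)) · exp(−(x−vt)²/(4Dt)), with n_e·A the pore (flow) area.
Plume center vt = 0.51 × 1000 = 510 m, so the well at 500 m is 10 m upgradient of the peak.
√(4πDt) = 158.5 m, giving peak height M/(n_e·A·√(4πDt)) = 110/(0.41 × 3.5 × 158.5) = 0.4836 kg/m³.
(x−vt)²/(4Dt) = (-10)²/(4 × 2.0 × 1000) = 0.01250; exp(−0.01250) = 0.9876.
C = 0.4836 × 0.9876 = 0.478 kg/m³.

0.478 kg/m³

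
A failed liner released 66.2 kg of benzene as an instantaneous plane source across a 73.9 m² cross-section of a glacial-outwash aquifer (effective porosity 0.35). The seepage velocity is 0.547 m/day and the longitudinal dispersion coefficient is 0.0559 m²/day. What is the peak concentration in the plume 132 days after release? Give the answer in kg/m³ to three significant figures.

0.266 kg/m³

The peak of an instantaneous 1D plume sits at x = vt; there the Gaussian factor is 1 and C_max = M/(n_e·A·√(4πDt)), where n_e·A is the pore area the mass is dissolved in.
√(4πDt) = √(4π × 0.0559 × 132) = 9.629 m, so C_max = 66.2/(0.35 × 73.9 × 9.629) = 0.266 kg/m³.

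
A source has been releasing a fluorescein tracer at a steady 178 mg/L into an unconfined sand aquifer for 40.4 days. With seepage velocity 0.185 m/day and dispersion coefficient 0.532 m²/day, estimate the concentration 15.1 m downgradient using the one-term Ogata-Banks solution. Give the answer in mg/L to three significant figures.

For a continuous step input, C/C₀ ≈ ½·erfc((x−vt)/(2√(Dt))).
vt = 0.185 × 40.4 = 7.474 m and 2√(Dt) = 2√(0.532 × 40.4) = 9.272 m.
Argument (x−vt)/(2√(Dt)) = (15.1 − 7.474)/9.272 = 0.8225; ½·erfc(0.8225) = 0.1224.
C = 178 × 0.1224 = 21.8 mg/L.

21.8 mg/L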